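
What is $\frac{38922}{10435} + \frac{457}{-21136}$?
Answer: $\frac{817886597}{220554160} \approx 3.7083$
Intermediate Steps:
$\frac{38922}{10435} + \frac{457}{-21136} = 38922 \cdot \frac{1}{10435} + 457 \left(- \frac{1}{21136}\right) = \frac{38922}{10435} - \frac{457}{21136} = \frac{817886597}{220554160}$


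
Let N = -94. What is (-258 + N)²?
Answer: 123904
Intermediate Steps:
(-258 + N)² = (-258 - 94)² = (-352)² = 123904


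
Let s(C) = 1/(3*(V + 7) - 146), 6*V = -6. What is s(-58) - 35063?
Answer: -4488065/128 ≈ -35063.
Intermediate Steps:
V = -1 (V = (⅙)*(-6) = -1)
s(C) = -1/128 (s(C) = 1/(3*(-1 + 7) - 146) = 1/(3*6 - 146) = 1/(18 - 146) = 1/(-128) = -1/128)
s(-58) - 35063 = -1/128 - 35063 = -4488065/128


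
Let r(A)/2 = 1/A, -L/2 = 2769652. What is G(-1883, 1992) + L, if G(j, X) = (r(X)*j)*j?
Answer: -5513601095/996 ≈ -5.5357e+6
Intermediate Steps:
L = -5539304 (L = -2*2769652 = -5539304)
r(A) = 2/A
G(j, X) = 2*j²/X (G(j, X) = ((2/X)*j)*j = (2*j/X)*j = 2*j²/X)
G(-1883, 1992) + L = 2*(-1883)²/1992 - 5539304 = 2*(1/1992)*3545689 - 5539304 = 3545689/996 - 5539304 = -5513601095/996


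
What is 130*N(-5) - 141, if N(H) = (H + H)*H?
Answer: 6359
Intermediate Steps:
N(H) = 2*H² (N(H) = (2*H)*H = 2*H²)
130*N(-5) - 141 = 130*(2*(-5)²) - 141 = 130*(2*25) - 141 = 130*50 - 141 = 6500 - 141 = 6359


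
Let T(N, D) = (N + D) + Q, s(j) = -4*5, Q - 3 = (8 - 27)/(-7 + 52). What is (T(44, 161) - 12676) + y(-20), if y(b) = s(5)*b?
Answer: -543079/45 ≈ -12068.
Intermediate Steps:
Q = 116/45 (Q = 3 + (8 - 27)/(-7 + 52) = 3 - 19/45 = 116/45 ≈ 2.5778)
s(j) = -20
y(b) = -20*b
T(N, D) = 116/45 + D + N (T(N, D) = (N + D) + 116/45 = (D + N) + 116/45 = 116/45 + D + N)
(T(44, 161) - 12676) + y(-20) = ((116/45 + 161 + 44) - 12676) - 20*(-20) = (9341/45 - 12676) + 400 = -561079/45 + 400 = -543079/45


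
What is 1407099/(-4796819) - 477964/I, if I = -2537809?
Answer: -15400502525/146667595537 ≈ -0.10500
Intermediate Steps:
1407099/(-4796819) - 477964/I = 1407099/(-4796819) - 477964/(-2537809) = 1407099*(-1/4796819) - 477964*(-1/2537809) = -16953/57793 + 477964/2537809 = -15400502525/146667595537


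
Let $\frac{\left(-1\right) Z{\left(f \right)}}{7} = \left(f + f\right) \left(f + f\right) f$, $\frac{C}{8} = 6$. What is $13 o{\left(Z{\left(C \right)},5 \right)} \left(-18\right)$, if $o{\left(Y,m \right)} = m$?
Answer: $-1170$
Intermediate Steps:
$C = 48$ ($C = 8 \cdot 6 = 48$)
$Z{\left(f \right)} = - 28 f^{3}$ ($Z{\left(f \right)} = - 7 \left(f + f\right) \left(f + f\right) f = - 7 \cdot 2 f 2 f f = - 7 \cdot 4 f^{2} f = - 7 \cdot 4 f^{3} = - 28 f^{3}$)
$13 o{\left(Z{\left(C \right)},5 \right)} \left(-18\right) = 13 \cdot 5 \left(-18\right) = 65 \left(-18\right) = -1170$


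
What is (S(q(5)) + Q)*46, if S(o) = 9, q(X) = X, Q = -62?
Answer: -2438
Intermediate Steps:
(S(q(5)) + Q)*46 = (9 - 62)*46 = -53*46 = -2438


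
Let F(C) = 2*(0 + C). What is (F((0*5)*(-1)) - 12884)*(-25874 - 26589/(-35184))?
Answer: 977384778389/2932 ≈ 3.3335e+8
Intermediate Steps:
F(C) = 2*C
(F((0*5)*(-1)) - 12884)*(-25874 - 26589/(-35184)) = (2*((0*5)*(-1)) - 12884)*(-25874 - 26589/(-35184)) = (2*(0*(-1)) - 12884)*(-25874 - 26589*(-1/35184)) = (2*0 - 12884)*(-25874 + 8863/11728) = (0 - 12884)*(-303441409/11728) = -12884*(-303441409/11728) = 977384778389/2932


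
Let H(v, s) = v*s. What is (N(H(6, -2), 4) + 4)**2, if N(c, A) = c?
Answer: 64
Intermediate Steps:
H(v, s) = s*v
(N(H(6, -2), 4) + 4)**2 = (-2*6 + 4)**2 = (-12 + 4)**2 = (-8)**2 = 64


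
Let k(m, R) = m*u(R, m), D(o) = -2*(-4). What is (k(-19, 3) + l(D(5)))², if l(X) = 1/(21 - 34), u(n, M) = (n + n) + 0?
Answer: 2199289/169 ≈ 13014.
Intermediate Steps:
u(n, M) = 2*n (u(n, M) = 2*n + 0 = 2*n)
D(o) = 8
l(X) = -1/13 (l(X) = 1/(-13) = -1/13)
k(m, R) = 2*R*m (k(m, R) = m*(2*R) = 2*R*m)
(k(-19, 3) + l(D(5)))² = (2*3*(-19) - 1/13)² = (-114 - 1/13)² = (-1483/13)² = 2199289/169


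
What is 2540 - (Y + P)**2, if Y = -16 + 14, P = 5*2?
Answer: 2476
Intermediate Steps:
P = 10
Y = -2
2540 - (Y + P)**2 = 2540 - (-2 + 10)**2 = 2540 - 1*8**2 = 2540 - 1*64 = 2540 - 64 = 2476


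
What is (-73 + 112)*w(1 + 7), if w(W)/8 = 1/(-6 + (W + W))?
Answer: 156/5 ≈ 31.200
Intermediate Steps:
w(W) = 8/(-6 + 2*W) (w(W) = 8/(-6 + (W + W)) = 8/(-6 + 2*W))
(-73 + 112)*w(1 + 7) = (-73 + 112)*(4/(-3 + (1 + 7))) = 39*(4/(-3 + 8)) = 39*(4/5) = 39*(4*(⅕)) = 39*(⅘) = 156/5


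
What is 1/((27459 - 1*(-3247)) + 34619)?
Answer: 1/65325 ≈ 1.5308e-5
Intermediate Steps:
1/((27459 - 1*(-3247)) + 34619) = 1/((27459 + 3247) + 34619) = 1/(30706 + 34619) = 1/65325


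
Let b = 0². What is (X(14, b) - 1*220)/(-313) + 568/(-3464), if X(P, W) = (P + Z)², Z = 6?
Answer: -100163/135529 ≈ -0.73905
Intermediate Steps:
b = 0
X(P, W) = (6 + P)² (X(P, W) = (P + 6)² = (6 + P)²)
(X(14, b) - 1*220)/(-313) + 568/(-3464) = ((6 + 14)² - 1*220)/(-313) + 568/(-3464) = (20² - 220)*(-1/313) + 568*(-1/3464) = (400 - 220)*(-1/313) - 71/433 = 180*(-1/313) - 71/433 = -180/313 - 71/433 = -100163/135529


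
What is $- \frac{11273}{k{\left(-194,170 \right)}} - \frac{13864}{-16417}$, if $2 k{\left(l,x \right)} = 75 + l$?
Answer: $\frac{371787498}{1953623} \approx 190.31$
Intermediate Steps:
$k{\left(l,x \right)} = \frac{75}{2} + \frac{l}{2}$ ($k{\left(l,x \right)} = \frac{75 + l}{2} = \frac{75}{2} + \frac{l}{2}$)
$- \frac{11273}{k{\left(-194,170 \right)}} - \frac{13864}{-16417} = - \frac{11273}{\frac{75}{2} + \frac{1}{2} \left(-194\right)} - \frac{13864}{-16417} = - \frac{11273}{\frac{75}{2} - 97} - - \frac{13864}{16417} = - \frac{11273}{- \frac{119}{2}} + \frac{13864}{16417} = \left(-11273\right) \left(- \frac{2}{119}\right) + \frac{13864}{16417} = \frac{22546}{119} + \frac{13864}{16417} = \frac{371787498}{1953623}$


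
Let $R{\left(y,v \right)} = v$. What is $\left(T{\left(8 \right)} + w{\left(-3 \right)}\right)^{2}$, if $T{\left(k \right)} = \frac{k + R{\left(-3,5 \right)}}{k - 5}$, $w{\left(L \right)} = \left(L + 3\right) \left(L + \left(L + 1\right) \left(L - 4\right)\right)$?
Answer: $\frac{169}{9} \approx 18.778$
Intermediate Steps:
$w{\left(L \right)} = \left(3 + L\right) \left(L + \left(1 + L\right) \left(-4 + L\right)\right)$
$T{\left(k \right)} = \frac{5 + k}{-5 + k}$ ($T{\left(k \right)} = \frac{k + 5}{k - 5} = \frac{5 + k}{-5 + k}$)
$\left(T{\left(8 \right)} + w{\left(-3 \right)}\right)^{2} = \left(\frac{5 + 8}{-5 + 8} + \left(-12 + \left(-3\right)^{2} + \left(-3\right)^{3} - -30\right)\right)^{2} = \left(\frac{1}{3} \cdot 13 + \left(-12 + 9 - 27 + 30\right)\right)^{2} = \left(\frac{1}{3} \cdot 13 + 0\right)^{2} = \left(\frac{13}{3} + 0\right)^{2} = \left(\frac{13}{3}\right)^{2} = \frac{169}{9}$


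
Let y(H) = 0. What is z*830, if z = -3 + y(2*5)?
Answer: -2490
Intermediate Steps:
z = -3 (z = -3 + 0 = -3)
z*830 = -3*830 = -2490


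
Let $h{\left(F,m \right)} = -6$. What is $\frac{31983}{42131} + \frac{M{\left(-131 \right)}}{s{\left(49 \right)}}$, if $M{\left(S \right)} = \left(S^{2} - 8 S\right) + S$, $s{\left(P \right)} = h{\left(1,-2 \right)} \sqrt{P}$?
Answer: $- \frac{126716822}{294917} \approx -429.67$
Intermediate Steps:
$s{\left(P \right)} = - 6 \sqrt{P}$
$M{\left(S \right)} = S^{2} - 7 S$
$\frac{31983}{42131} + \frac{M{\left(-131 \right)}}{s{\left(49 \right)}} = \frac{31983}{42131} + \frac{\left(-131\right) \left(-7 - 131\right)}{\left(-6\right) \sqrt{49}} = 31983 \cdot \frac{1}{42131} + \frac{\left(-131\right) \left(-138\right)}{\left(-6\right) 7} = \frac{31983}{42131} + \frac{18078}{-42} = \frac{31983}{42131} + 18078 \left(- \frac{1}{42}\right) = \frac{31983}{42131} - \frac{3013}{7} = - \frac{126716822}{294917}$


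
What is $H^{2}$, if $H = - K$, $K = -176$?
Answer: $30976$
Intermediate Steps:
$H = 176$ ($H = \left(-1\right) \left(-176\right) = 176$)
$H^{2} = 176^{2} = 30976$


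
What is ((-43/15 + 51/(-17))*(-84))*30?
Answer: 14784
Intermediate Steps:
((-43/15 + 51/(-17))*(-84))*30 = ((-43*1/15 + 51*(-1/17))*(-84))*30 = ((-43/15 - 3)*(-84))*30 = -88/15*(-84)*30 = (2464/5)*30 = 14784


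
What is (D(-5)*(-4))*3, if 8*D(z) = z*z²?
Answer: 375/2 ≈ 187.50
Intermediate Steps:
D(z) = z³/8 (D(z) = (z*z²)/8 = z³/8)
(D(-5)*(-4))*3 = (((⅛)*(-5)³)*(-4))*3 = (((⅛)*(-125))*(-4))*3 = -125/8*(-4)*3 = (125/2)*3 = 375/2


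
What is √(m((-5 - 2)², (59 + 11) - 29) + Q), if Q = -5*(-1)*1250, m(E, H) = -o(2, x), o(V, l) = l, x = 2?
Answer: 2*√1562 ≈ 79.044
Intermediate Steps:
m(E, H) = -2 (m(E, H) = -1*2 = -2)
Q = 6250 (Q = 5*1250 = 6250)
√(m((-5 - 2)², (59 + 11) - 29) + Q) = √(-2 + 6250) = √6248 = 2*√1562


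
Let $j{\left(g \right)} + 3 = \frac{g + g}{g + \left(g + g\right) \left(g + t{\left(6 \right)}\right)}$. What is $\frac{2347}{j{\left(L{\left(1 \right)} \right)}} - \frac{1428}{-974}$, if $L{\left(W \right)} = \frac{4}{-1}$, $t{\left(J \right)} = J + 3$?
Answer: $- \frac{12550745}{15097} \approx -831.34$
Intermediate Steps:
$t{\left(J \right)} = 3 + J$
$L{\left(W \right)} = -4$ ($L{\left(W \right)} = 4 \left(-1\right) = -4$)
$j{\left(g \right)} = -3 + \frac{2 g}{g + 2 g \left(9 + g\right)}$ ($j{\left(g \right)} = -3 + \frac{g + g}{g + \left(g + g\right) \left(g + \left(3 + 6\right)\right)} = -3 + \frac{2 g}{g + 2 g \left(g + 9\right)} = -3 + \frac{2 g}{g + 2 g \left(9 + g\right)}$)
$\frac{2347}{j{\left(L{\left(1 \right)} \right)}} - \frac{1428}{-974} = \frac{2347}{\frac{1}{19 + 2 \left(-4\right)} \left(-55 - -24\right)} - \frac{1428}{-974} = \frac{2347}{\frac{1}{19 - 8} \left(-55 + 24\right)} - - \frac{714}{487} = \frac{2347}{\frac{1}{11} \left(-31\right)} + \frac{714}{487} = \frac{2347}{- \frac{31}{11}} + \frac{714}{487} = 2347 \left(- \frac{11}{31}\right) + \frac{714}{487} = - \frac{25817}{31} + \frac{714}{487} = - \frac{12550745}{15097}$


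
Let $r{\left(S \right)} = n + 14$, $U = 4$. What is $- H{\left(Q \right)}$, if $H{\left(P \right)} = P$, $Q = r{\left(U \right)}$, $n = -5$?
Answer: $-9$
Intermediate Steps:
$r{\left(S \right)} = 9$ ($r{\left(S \right)} = -5 + 14 = 9$)
$Q = 9$
$- H{\left(Q \right)} = \left(-1\right) 9 = -9$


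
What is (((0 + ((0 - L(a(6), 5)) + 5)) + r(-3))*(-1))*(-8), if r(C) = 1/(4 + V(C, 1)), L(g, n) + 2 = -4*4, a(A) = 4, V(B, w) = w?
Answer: 928/5 ≈ 185.60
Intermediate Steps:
L(g, n) = -18 (L(g, n) = -2 - 4*4 = -2 - 16 = -18)
r(C) = ⅕ (r(C) = 1/(4 + 1) = 1/5 = ⅕)
(((0 + ((0 - L(a(6), 5)) + 5)) + r(-3))*(-1))*(-8) = (((0 + ((0 - 1*(-18)) + 5)) + ⅕)*(-1))*(-8) = (((0 + ((0 + 18) + 5)) + ⅕)*(-1))*(-8) = (((0 + (18 + 5)) + ⅕)*(-1))*(-8) = (((0 + 23) + ⅕)*(-1))*(-8) = ((23 + ⅕)*(-1))*(-8) = ((116/5)*(-1))*(-8) = -116/5*(-8) = 928/5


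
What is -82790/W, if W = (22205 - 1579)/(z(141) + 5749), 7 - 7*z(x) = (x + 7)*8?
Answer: -1617137070/72191 ≈ -22401.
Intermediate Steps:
z(x) = -7 - 8*x/7 (z(x) = 1 - (x + 7)*8/7 = 1 - (7 + x)*8/7 = 1 - (56 + 8*x)/7 = 1 + (-8 - 8*x/7) = -7 - 8*x/7)
W = 72191/19533 (W = (22205 - 1579)/((-7 - 8/7*141) + 5749) = 20626/((-7 - 1128/7) + 5749) = 20626/(-1177/7 + 5749) = 20626/(39066/7) = 20626*(7/39066) = 72191/19533 ≈ 3.6958)
-82790/W = -82790/72191/19533 = -82790*19533/72191 = -1617137070/72191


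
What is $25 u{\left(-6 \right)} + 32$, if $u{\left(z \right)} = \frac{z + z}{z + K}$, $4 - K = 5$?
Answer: $\frac{524}{7} \approx 74.857$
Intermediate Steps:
$K = -1$ ($K = 4 - 5 = -1$)
$u{\left(z \right)} = \frac{2 z}{-1 + z}$ ($u{\left(z \right)} = \frac{z + z}{z - 1} = \frac{2 z}{-1 + z}$)
$25 u{\left(-6 \right)} + 32 = 25 \cdot 2 \left(-6\right) \frac{1}{-1 - 6} + 32 = 25 \cdot 2 \left(-6\right) \frac{1}{-7} + 32 = 25 \cdot 2 \left(-6\right) \left(- \frac{1}{7}\right) + 32 = 25 \cdot \frac{12}{7} + 32 = \frac{300}{7} + 32 = \frac{524}{7}$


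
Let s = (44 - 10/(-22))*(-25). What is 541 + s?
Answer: -6274/11 ≈ -570.36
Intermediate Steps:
s = -12225/11 (s = (44 - 10*(-1/22))*(-25) = (44 + 5/11)*(-25) = (489/11)*(-25) = -12225/11 ≈ -1111.4)
541 + s = 541 - 12225/11 = -6274/11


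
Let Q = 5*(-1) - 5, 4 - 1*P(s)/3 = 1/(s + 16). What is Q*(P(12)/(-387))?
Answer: 185/602 ≈ 0.30731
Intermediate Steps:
P(s) = 12 - 3/(16 + s) (P(s) = 12 - 3/(s + 16) = 12 - 3/(16 + s))
Q = -10 (Q = -5 - 5 = -10)
Q*(P(12)/(-387)) = -10*3*(63 + 4*12)/(16 + 12)/(-387) = -10*3*(63 + 48)/28*(-1)/387 = -10*3*(1/28)*111*(-1)/387 = -1665*(-1)/(14*387) = -10*(-37/1204) = 185/602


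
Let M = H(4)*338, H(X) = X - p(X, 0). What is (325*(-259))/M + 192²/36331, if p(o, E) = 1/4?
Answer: -92659594/1416909 ≈ -65.396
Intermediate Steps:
p(o, E) = ¼
H(X) = -¼ + X (H(X) = X - 1*¼ = X - ¼ = -¼ + X)
M = 2535/2 (M = (-¼ + 4)*338 = (15/4)*338 = 2535/2 ≈ 1267.5)
(325*(-259))/M + 192²/36331 = (325*(-259))/(2535/2) + 192²/36331 = -84175*2/2535 + 36864*(1/36331) = -2590/39 + 36864/36331 = -92659594/1416909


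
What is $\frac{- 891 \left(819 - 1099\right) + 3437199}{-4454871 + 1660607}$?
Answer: $- \frac{3686679}{2794264} \approx -1.3194$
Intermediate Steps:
$\frac{- 891 \left(819 - 1099\right) + 3437199}{-4454871 + 1660607} = \frac{\left(-891\right) \left(-280\right) + 3437199}{-2794264} = \left(249480 + 3437199\right) \left(- \frac{1}{2794264}\right) = 3686679 \left(- \frac{1}{2794264}\right) = - \frac{3686679}{2794264}$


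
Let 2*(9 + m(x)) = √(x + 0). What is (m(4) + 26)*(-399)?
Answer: -7182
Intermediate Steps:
m(x) = -9 + √x/2 (m(x) = -9 + √(x + 0)/2 = -9 + √x/2)
(m(4) + 26)*(-399) = ((-9 + √4/2) + 26)*(-399) = ((-9 + (½)*2) + 26)*(-399) = ((-9 + 1) + 26)*(-399) = (-8 + 26)*(-399) = 18*(-399) = -7182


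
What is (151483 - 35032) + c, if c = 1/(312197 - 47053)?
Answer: 30876283945/265144 ≈ 1.1645e+5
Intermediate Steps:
c = 1/265144 ≈ 3.7715e-6
(151483 - 35032) + c = (151483 - 35032) + 1/265144 = 116451 + 1/265144 = 30876283945/265144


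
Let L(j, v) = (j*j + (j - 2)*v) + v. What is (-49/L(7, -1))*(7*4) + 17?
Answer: -641/43 ≈ -14.907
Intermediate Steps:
L(j, v) = v + j**2 + v*(-2 + j) (L(j, v) = (j**2 + (-2 + j)*v) + v = (j**2 + v*(-2 + j)) + v = v + j**2 + v*(-2 + j))
(-49/L(7, -1))*(7*4) + 17 = (-49/(7**2 - 1*(-1) + 7*(-1)))*(7*4) + 17 = -49/(49 + 1 - 7)*28 + 17 = -49/43*28 + 17 = -1372/43 + 17 = -641/43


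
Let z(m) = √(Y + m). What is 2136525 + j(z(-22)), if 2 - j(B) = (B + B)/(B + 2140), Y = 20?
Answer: 4892221661125/2289801 - 2140*I*√2/2289801 ≈ 2.1365e+6 - 0.0013217*I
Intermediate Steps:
z(m) = √(20 + m)
j(B) = 2 - 2*B/(2140 + B) (j(B) = 2 - (B + B)/(B + 2140) = 2 - 2*B/(2140 + B))
2136525 + j(z(-22)) = 2136525 + 4280/(2140 + √(20 - 22)) = 2136525 + 4280/(2140 + √(-2)) = 2136525 + 4280/(2140 + I*√2)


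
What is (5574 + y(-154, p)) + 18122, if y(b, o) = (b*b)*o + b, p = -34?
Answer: -782802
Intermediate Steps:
y(b, o) = b + o*b² (y(b, o) = b²*o + b = o*b² + b = b + o*b²)
(5574 + y(-154, p)) + 18122 = (5574 - 154*(1 - 154*(-34))) + 18122 = (5574 - 154*(1 + 5236)) + 18122 = (5574 - 154*5237) + 18122 = (5574 - 806498) + 18122 = -800924 + 18122 = -782802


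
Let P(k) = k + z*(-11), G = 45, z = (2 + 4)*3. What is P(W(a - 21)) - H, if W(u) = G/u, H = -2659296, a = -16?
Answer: 98386581/37 ≈ 2.6591e+6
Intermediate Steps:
z = 18 (z = 6*3 = 18)
W(u) = 45/u
P(k) = -198 + k (P(k) = k + 18*(-11) = k - 198 = -198 + k)
P(W(a - 21)) - H = (-198 + 45/(-16 - 21)) - 1*(-2659296) = (-198 + 45/(-37)) + 2659296 = (-198 + 45*(-1/37)) + 2659296 = (-198 - 45/37) + 2659296 = -7371/37 + 2659296 = 98386581/37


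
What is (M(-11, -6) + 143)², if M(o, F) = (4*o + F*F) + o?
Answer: 15376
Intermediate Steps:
M(o, F) = F² + 5*o (M(o, F) = (4*o + F²) + o = (F² + 4*o) + o = F² + 5*o)
(M(-11, -6) + 143)² = (((-6)² + 5*(-11)) + 143)² = ((36 - 55) + 143)² = (-19 + 143)² = 124² = 15376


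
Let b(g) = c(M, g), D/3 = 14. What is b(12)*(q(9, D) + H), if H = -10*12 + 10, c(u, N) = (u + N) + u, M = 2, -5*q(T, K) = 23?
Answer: -9168/5 ≈ -1833.6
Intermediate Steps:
D = 42 (D = 3*14 = 42)
q(T, K) = -23/5 (q(T, K) = -⅕*23 = -23/5)
c(u, N) = N + 2*u (c(u, N) = (N + u) + u = N + 2*u)
b(g) = 4 + g (b(g) = g + 2*2 = g + 4 = 4 + g)
H = -110 (H = -120 + 10 = -110)
b(12)*(q(9, D) + H) = (4 + 12)*(-23/5 - 110) = 16*(-573/5) = -9168/5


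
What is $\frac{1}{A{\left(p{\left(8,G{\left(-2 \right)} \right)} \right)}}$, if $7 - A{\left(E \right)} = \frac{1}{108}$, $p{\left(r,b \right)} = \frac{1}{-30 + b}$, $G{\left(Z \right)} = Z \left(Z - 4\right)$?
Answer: $\frac{108}{755} \approx 0.14305$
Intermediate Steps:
$G{\left(Z \right)} = Z \left(-4 + Z\right)$
$A{\left(E \right)} = \frac{755}{108}$ ($A{\left(E \right)} = 7 - \frac{1}{108} = \frac{755}{108}$)
$\frac{1}{A{\left(p{\left(8,G{\left(-2 \right)} \right)} \right)}} = \frac{1}{\frac{755}{108}} = \frac{108}{755}$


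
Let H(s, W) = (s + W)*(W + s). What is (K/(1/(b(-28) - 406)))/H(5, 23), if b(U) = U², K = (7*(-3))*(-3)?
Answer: 243/8 ≈ 30.375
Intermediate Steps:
K = 63 (K = -21*(-3) = 63)
H(s, W) = (W + s)² (H(s, W) = (W + s)*(W + s) = (W + s)²)
(K/(1/(b(-28) - 406)))/H(5, 23) = (63/(1/((-28)² - 406)))/((23 + 5)²) = (63/(1/(784 - 406)))/(28²) = (63/(1/378))/784 = (63/(1/378))*(1/784) = (63*378)*(1/784) = 23814*(1/784) = 243/8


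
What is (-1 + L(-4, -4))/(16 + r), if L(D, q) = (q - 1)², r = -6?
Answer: 12/5 ≈ 2.4000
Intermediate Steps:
L(D, q) = (-1 + q)²
(-1 + L(-4, -4))/(16 + r) = (-1 + (-1 - 4)²)/(16 - 6) = (-1 + (-5)²)/10 = (-1 + 25)/10 = (⅒)*24 = 12/5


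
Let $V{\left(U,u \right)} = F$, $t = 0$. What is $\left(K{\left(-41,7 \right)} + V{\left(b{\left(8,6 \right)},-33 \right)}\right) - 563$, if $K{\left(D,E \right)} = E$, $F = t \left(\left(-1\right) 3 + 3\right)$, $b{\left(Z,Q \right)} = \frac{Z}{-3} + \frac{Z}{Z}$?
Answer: $-556$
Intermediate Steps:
$b{\left(Z,Q \right)} = 1 - \frac{Z}{3}$ ($b{\left(Z,Q \right)} = Z \left(- \frac{1}{3}\right) + 1 = - \frac{Z}{3} + 1 = 1 - \frac{Z}{3}$)
$F = 0$ ($F = 0 \left(\left(-1\right) 3 + 3\right) = 0 \left(-3 + 3\right) = 0 \cdot 0 = 0$)
$V{\left(U,u \right)} = 0$
$\left(K{\left(-41,7 \right)} + V{\left(b{\left(8,6 \right)},-33 \right)}\right) - 563 = \left(7 + 0\right) - 563 = 7 - 563 = -556$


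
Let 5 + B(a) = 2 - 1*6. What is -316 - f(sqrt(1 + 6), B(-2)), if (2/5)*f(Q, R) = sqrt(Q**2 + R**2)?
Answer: -316 - 5*sqrt(22) ≈ -339.45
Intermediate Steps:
B(a) = -9 (B(a) = -5 + (2 - 1*6) = -5 + (2 - 6) = -5 - 4 = -9)
f(Q, R) = 5*sqrt(Q**2 + R**2)/2
-316 - f(sqrt(1 + 6), B(-2)) = -316 - 5*sqrt((sqrt(1 + 6))**2 + (-9)**2)/2 = -316 - 5*sqrt((sqrt(7))**2 + 81)/2 = -316 - 5*sqrt(7 + 81)/2 = -316 - 5*sqrt(88)/2 = -316 - 5*2*sqrt(22)/2 = -316 - 5*sqrt(22)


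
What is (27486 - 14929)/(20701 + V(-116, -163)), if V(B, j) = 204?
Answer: 12557/20905 ≈ 0.60067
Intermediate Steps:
(27486 - 14929)/(20701 + V(-116, -163)) = (27486 - 14929)/(20701 + 204) = 12557/20905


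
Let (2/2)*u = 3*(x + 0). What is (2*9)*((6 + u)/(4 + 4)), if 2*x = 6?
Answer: 135/4 ≈ 33.750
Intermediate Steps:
x = 3 (x = (½)*6 = 3)
u = 9 (u = 3*(3 + 0) = 3*3 = 9)
(2*9)*((6 + u)/(4 + 4)) = (2*9)*((6 + 9)/(4 + 4)) = 18*(15/8) = 135/4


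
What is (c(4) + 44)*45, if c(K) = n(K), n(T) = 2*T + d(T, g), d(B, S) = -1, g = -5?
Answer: 2295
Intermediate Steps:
n(T) = -1 + 2*T (n(T) = 2*T - 1 = -1 + 2*T)
c(K) = -1 + 2*K
(c(4) + 44)*45 = ((-1 + 2*4) + 44)*45 = ((-1 + 8) + 44)*45 = (7 + 44)*45 = 51*45 = 2295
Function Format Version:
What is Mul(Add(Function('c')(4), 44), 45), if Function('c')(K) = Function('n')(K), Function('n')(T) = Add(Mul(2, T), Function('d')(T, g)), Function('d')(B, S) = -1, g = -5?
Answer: 2295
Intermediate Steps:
Function('n')(T) = Add(-1, Mul(2, T)) (Function('n')(T) = Add(Mul(2, T), -1) = Add(-1, Mul(2, T)))
Function('c')(K) = Add(-1, Mul(2, K))
Mul(Add(Function('c')(4), 44), 45) = Mul(Add(Add(-1, Mul(2, 4)), 44), 45) = Mul(Add(Add(-1, 8), 44), 45) = Mul(Add(7, 44), 45) = Mul(51, 45) = 2295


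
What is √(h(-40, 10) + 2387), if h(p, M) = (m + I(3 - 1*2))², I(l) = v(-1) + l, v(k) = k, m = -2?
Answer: √2391 ≈ 48.898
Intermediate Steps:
I(l) = -1 + l
h(p, M) = 4 (h(p, M) = (-2 + (-1 + (3 - 1*2)))² = (-2 + (-1 + (3 - 2)))² = (-2 + (-1 + 1))² = (-2 + 0)² = (-2)² = 4)
√(h(-40, 10) + 2387) = √(4 + 2387) = √2391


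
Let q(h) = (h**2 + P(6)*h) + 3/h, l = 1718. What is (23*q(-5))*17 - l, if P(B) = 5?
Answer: -9763/5 ≈ -1952.6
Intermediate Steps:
q(h) = h**2 + 3/h + 5*h (q(h) = (h**2 + 5*h) + 3/h = h**2 + 3/h + 5*h)
(23*q(-5))*17 - l = (23*((3 + (-5)**2*(5 - 5))/(-5)))*17 - 1*1718 = (23*(-(3 + 25*0)/5))*17 - 1718 = (23*(-(3 + 0)/5))*17 - 1718 = (23*(-1/5*3))*17 - 1718 = (23*(-3/5))*17 - 1718 = -69/5*17 - 1718 = -1173/5 - 1718 = -9763/5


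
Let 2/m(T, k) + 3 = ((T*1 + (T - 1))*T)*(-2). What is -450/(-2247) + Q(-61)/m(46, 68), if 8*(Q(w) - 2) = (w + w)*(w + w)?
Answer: -23366458775/2996 ≈ -7.7992e+6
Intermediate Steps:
m(T, k) = 2/(-3 - 2*T*(-1 + 2*T)) (m(T, k) = 2/(-3 + ((T*1 + (T - 1))*T)*(-2)) = 2/(-3 + ((T + (-1 + T))*T)*(-2)) = 2/(-3 + ((-1 + 2*T)*T)*(-2)) = 2/(-3 + (T*(-1 + 2*T))*(-2)) = 2/(-3 - 2*T*(-1 + 2*T)))
Q(w) = 2 + w**2/2 (Q(w) = 2 + ((w + w)*(w + w))/8 = 2 + ((2*w)*(2*w))/8 = 2 + (4*w**2)/8 = 2 + w**2/2)
-450/(-2247) + Q(-61)/m(46, 68) = -450/(-2247) + (2 + (1/2)*(-61)**2)/((-2/(3 - 2*46 + 4*46**2))) = -450*(-1/2247) + (2 + (1/2)*3721)/((-2/(3 - 92 + 4*2116))) = 150/749 + (2 + 3721/2)/((-2/(3 - 92 + 8464))) = 150/749 + 3725/(2*((-2/8375))) = 150/749 + 3725/(2*((-2*1/8375))) = 150/749 + 3725/(2*(-2/8375)) = 150/749 + (3725/2)*(-8375/2) = 150/749 - 31196875/4 = -23366458775/2996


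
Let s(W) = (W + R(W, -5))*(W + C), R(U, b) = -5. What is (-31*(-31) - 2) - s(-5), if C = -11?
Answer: 799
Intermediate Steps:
s(W) = (-11 + W)*(-5 + W) (s(W) = (W - 5)*(W - 11) = (-5 + W)*(-11 + W) = (-11 + W)*(-5 + W))
(-31*(-31) - 2) - s(-5) = (-31*(-31) - 2) - (55 + (-5)² - 16*(-5)) = (961 - 2) - (55 + 25 + 80) = 959 - 1*160 = 959 - 160 = 799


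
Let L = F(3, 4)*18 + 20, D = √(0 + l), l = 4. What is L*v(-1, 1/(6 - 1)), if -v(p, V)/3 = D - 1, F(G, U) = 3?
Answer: -222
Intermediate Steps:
D = 2 (D = √(0 + 4) = √4 = 2)
v(p, V) = -3 (v(p, V) = -3*(2 - 1) = -3*1 = -3)
L = 74 (L = 3*18 + 20 = 54 + 20 = 74)
L*v(-1, 1/(6 - 1)) = 74*(-3) = -222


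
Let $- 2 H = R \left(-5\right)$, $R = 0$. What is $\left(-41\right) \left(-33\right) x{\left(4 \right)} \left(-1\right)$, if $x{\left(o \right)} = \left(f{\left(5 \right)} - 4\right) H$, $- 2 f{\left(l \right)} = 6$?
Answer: $0$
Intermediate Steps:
$f{\left(l \right)} = -3$ ($f{\left(l \right)} = \left(- \frac{1}{2}\right) 6 = -3$)
$H = 0$ ($H = - \frac{0 \left(-5\right)}{2} = \left(- \frac{1}{2}\right) 0 = 0$)
$x{\left(o \right)} = 0$ ($x{\left(o \right)} = \left(-3 - 4\right) 0 = \left(-7\right) 0 = 0$)
$\left(-41\right) \left(-33\right) x{\left(4 \right)} \left(-1\right) = \left(-41\right) \left(-33\right) 0 \left(-1\right) = 1353 \cdot 0 = 0$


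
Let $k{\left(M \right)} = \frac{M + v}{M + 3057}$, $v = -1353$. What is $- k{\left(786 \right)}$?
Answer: $\frac{9}{61} \approx 0.14754$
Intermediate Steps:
$k{\left(M \right)} = \frac{-1353 + M}{3057 + M}$ ($k{\left(M \right)} = \frac{M - 1353}{M + 3057} = \frac{-1353 + M}{3057 + M}$)
$- k{\left(786 \right)} = - \frac{-1353 + 786}{3057 + 786} = - \frac{-567}{3843} = \left(-1\right) \left(- \frac{9}{61}\right) = \frac{9}{61}$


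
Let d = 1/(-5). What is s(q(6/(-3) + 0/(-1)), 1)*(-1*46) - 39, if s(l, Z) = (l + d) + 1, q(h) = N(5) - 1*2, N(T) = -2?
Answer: 541/5 ≈ 108.20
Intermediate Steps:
d = -⅕ (d = 1*(-⅕) = -⅕ ≈ -0.20000)
q(h) = -4 (q(h) = -2 - 1*2 = -2 - 2 = -4)
s(l, Z) = ⅘ + l (s(l, Z) = (l - ⅕) + 1 = (-⅕ + l) + 1 = ⅘ + l)
s(q(6/(-3) + 0/(-1)), 1)*(-1*46) - 39 = (⅘ - 4)*(-1*46) - 39 = -16/5*(-46) - 39 = 736/5 - 39 = 541/5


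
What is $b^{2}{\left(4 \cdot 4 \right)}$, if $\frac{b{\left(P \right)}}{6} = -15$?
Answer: $8100$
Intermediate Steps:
$b{\left(P \right)} = -90$ ($b{\left(P \right)} = 6 \left(-15\right) = -90$)
$b^{2}{\left(4 \cdot 4 \right)} = \left(-90\right)^{2} = 8100$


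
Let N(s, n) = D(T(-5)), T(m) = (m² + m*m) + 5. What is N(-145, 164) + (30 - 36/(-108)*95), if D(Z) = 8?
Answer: 209/3 ≈ 69.667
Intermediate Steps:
T(m) = 5 + 2*m² (T(m) = (m² + m²) + 5 = 2*m² + 5 = 5 + 2*m²)
N(s, n) = 8
N(-145, 164) + (30 - 36/(-108)*95) = 8 + (30 - 36/(-108)*95) = 8 + (30 - 36*(-1/108)*95) = 8 + (30 + (⅓)*95) = 8 + (30 + 95/3) = 8 + 185/3 = 209/3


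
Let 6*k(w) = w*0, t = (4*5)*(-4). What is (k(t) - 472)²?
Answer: 222784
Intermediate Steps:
t = -80 (t = 20*(-4) = -80)
k(w) = 0 (k(w) = (w*0)/6 = (⅙)*0 = 0)
(k(t) - 472)² = (0 - 472)² = (-472)² = 222784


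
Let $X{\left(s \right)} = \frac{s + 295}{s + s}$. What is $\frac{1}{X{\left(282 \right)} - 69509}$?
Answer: $- \frac{564}{39202499} \approx -1.4387 \cdot 10^{-5}$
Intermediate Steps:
$X{\left(s \right)} = \frac{295 + s}{2 s}$
$\frac{1}{X{\left(282 \right)} - 69509} = \frac{1}{\frac{295 + 282}{2 \cdot 282} - 69509} = \frac{1}{\frac{1}{2} \cdot \frac{1}{282} \cdot 577 - 69509} = \frac{1}{\frac{577}{564} - 69509} = \frac{1}{- \frac{39202499}{564}} = - \frac{564}{39202499}$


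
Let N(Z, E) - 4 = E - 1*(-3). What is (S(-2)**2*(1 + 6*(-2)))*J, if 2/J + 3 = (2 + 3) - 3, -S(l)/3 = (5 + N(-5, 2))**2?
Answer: 7606368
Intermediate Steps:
N(Z, E) = 7 + E (N(Z, E) = 4 + (E - 1*(-3)) = 4 + (E + 3) = 4 + (3 + E) = 7 + E)
S(l) = -588 (S(l) = -3*(5 + (7 + 2))**2 = -3*(5 + 9)**2 = -3*14**2 = -3*196 = -588)
J = -2 (J = 2/(-3 + ((2 + 3) - 3)) = 2/(-3 + (5 - 3)) = 2/(-3 + 2) = 2/(-1) = 2*(-1) = -2)
(S(-2)**2*(1 + 6*(-2)))*J = ((-588)**2*(1 + 6*(-2)))*(-2) = (345744*(1 - 12))*(-2) = (345744*(-11))*(-2) = -3803184*(-2) = 7606368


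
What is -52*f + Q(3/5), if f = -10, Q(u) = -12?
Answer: 508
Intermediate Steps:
-52*f + Q(3/5) = -52*(-10) - 12 = 520 - 12 = 508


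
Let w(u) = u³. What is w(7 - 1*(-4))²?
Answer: 1771561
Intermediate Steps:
w(7 - 1*(-4))² = ((7 - 1*(-4))³)² = ((7 + 4)³)² = (11³)² = 1331² = 1771561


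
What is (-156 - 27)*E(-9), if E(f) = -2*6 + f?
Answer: 3843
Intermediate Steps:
E(f) = -12 + f
(-156 - 27)*E(-9) = (-156 - 27)*(-12 - 9) = -183*(-21) = 3843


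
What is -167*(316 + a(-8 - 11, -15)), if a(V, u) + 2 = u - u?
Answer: -52438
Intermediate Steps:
a(V, u) = -2 (a(V, u) = -2 + (u - u) = -2 + 0 = -2)
-167*(316 + a(-8 - 11, -15)) = -167*(316 - 2) = -167*314 = -52438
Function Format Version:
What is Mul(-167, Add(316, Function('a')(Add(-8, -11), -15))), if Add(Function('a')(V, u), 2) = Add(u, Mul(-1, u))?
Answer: -52438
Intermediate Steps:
Function('a')(V, u) = -2 (Function('a')(V, u) = Add(-2, Add(u, Mul(-1, u))) = Add(-2, 0) = -2)
Mul(-167, Add(316, Function('a')(Add(-8, -11), -15))) = Mul(-167, Add(316, -2)) = Mul(-167, 314) = -52438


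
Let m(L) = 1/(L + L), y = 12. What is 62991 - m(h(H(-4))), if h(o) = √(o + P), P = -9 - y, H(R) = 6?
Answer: 62991 + I*√15/30 ≈ 62991.0 + 0.1291*I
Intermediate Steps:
P = -21 (P = -9 - 1*12 = -9 - 12 = -21)
h(o) = √(-21 + o) (h(o) = √(o - 21) = √(-21 + o))
m(L) = 1/(2*L)
62991 - m(h(H(-4))) = 62991 - 1/(2*(√(-21 + 6))) = 62991 - 1/(2*(√(-15))) = 62991 - 1/(2*(I*√15)) = 62991 - (-I*√15/15)/2 = 62991 - (-1)*I*√15/30 = 62991 + I*√15/30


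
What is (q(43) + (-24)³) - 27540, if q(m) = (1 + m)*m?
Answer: -39472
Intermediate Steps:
q(m) = m*(1 + m)
(q(43) + (-24)³) - 27540 = (43*(1 + 43) + (-24)³) - 27540 = (43*44 - 13824) - 27540 = (1892 - 13824) - 27540 = -11932 - 27540 = -39472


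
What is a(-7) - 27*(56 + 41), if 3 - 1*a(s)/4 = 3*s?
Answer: -2523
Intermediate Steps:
a(s) = 12 - 12*s
a(-7) - 27*(56 + 41) = (12 - 12*(-7)) - 27*(56 + 41) = (12 + 84) - 27*97 = 96 - 2619 = -2523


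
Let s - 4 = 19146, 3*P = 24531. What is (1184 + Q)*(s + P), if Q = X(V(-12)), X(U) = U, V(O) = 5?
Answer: 32491803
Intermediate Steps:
P = 8177 (P = (1/3)*24531 = 8177)
s = 19150 (s = 4 + 19146 = 19150)
Q = 5
(1184 + Q)*(s + P) = (1184 + 5)*(19150 + 8177) = 1189*27327 = 32491803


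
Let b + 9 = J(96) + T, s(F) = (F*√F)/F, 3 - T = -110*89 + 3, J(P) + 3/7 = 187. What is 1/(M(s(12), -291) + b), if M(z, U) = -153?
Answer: 7/68702 ≈ 0.00010189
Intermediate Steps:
J(P) = 1306/7 (J(P) = -3/7 + 187 = 1306/7)
T = 9790 (T = 3 - (-110*89 + 3) = 3 - (-9790 + 3) = 3 - 1*(-9787) = 3 + 9787 = 9790)
s(F) = √F (s(F) = F^(3/2)/F = √F)
b = 69773/7 (b = -9 + (1306/7 + 9790) = -9 + 69836/7 = 69773/7 ≈ 9967.6)
1/(M(s(12), -291) + b) = 1/(-153 + 69773/7) = 1/(68702/7) = 7/68702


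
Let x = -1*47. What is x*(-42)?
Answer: 1974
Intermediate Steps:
x = -47
x*(-42) = -47*(-42) = 1974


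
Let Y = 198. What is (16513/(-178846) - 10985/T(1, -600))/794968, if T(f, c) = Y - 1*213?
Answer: 392875123/426530540784 ≈ 0.00092109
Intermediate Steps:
T(f, c) = -15 (T(f, c) = 198 - 1*213 = 198 - 213 = -15)
(16513/(-178846) - 10985/T(1, -600))/794968 = (16513/(-178846) - 10985/(-15))/794968 = (16513*(-1/178846) - 10985*(-1/15))*(1/794968) = (-16513/178846 + 2197/3)*(1/794968) = (392875123/536538)*(1/794968) = 392875123/426530540784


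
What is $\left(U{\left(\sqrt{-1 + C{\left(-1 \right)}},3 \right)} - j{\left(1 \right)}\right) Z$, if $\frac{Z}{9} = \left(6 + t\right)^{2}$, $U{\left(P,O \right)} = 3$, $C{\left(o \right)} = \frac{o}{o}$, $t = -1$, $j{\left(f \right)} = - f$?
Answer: $900$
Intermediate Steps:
$C{\left(o \right)} = 1$
$Z = 225$ ($Z = 9 \left(6 - 1\right)^{2} = 9 \cdot 5^{2} = 9 \cdot 25 = 225$)
$\left(U{\left(\sqrt{-1 + C{\left(-1 \right)}},3 \right)} - j{\left(1 \right)}\right) Z = \left(3 - \left(-1\right) 1\right) 225 = \left(3 - -1\right) 225 = \left(3 + 1\right) 225 = 4 \cdot 225 = 900$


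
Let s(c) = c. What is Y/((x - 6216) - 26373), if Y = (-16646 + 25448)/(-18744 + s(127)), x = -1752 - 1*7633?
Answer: 4401/390714979 ≈ 1.1264e-5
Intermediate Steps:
x = -9385 (x = -1752 - 7633 = -9385)
Y = -8802/18617 (Y = (-16646 + 25448)/(-18744 + 127) = 8802/(-18617) = 8802*(-1/18617) = -8802/18617 ≈ -0.47279)
Y/((x - 6216) - 26373) = -8802/(18617*((-9385 - 6216) - 26373)) = -8802/(18617*(-15601 - 26373)) = -8802/18617/(-41974) = -8802/18617*(-1/41974) = 4401/390714979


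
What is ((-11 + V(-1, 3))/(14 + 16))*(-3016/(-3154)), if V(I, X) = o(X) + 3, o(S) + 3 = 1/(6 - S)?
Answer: -24128/70965 ≈ -0.34000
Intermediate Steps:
o(S) = -3 + 1/(6 - S)
V(I, X) = 3 + (17 - 3*X)/(-6 + X) (V(I, X) = (17 - 3*X)/(-6 + X) + 3 = 3 + (17 - 3*X)/(-6 + X))
((-11 + V(-1, 3))/(14 + 16))*(-3016/(-3154)) = ((-11 - 1/(-6 + 3))/(14 + 16))*(-3016/(-3154)) = ((-11 - 1/(-3))/30)*(-3016*(-1/3154)) = ((-11 - 1*(-⅓))*(1/30))*(1508/1577) = ((-11 + ⅓)*(1/30))*(1508/1577) = -32/3*1/30*(1508/1577) = -16/45*1508/1577 = -24128/70965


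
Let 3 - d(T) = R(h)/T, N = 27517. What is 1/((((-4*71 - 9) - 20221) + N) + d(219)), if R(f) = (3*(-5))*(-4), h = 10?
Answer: 73/511418 ≈ 0.00014274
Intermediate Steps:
R(f) = 60 (R(f) = -15*(-4) = 60)
d(T) = 3 - 60/T
1/((((-4*71 - 9) - 20221) + N) + d(219)) = 1/((((-4*71 - 9) - 20221) + 27517) + (3 - 60/219)) = 1/((((-284 - 9) - 20221) + 27517) + (3 - 60*1/219)) = 1/(((-293 - 20221) + 27517) + (3 - 20/73)) = 1/((-20514 + 27517) + 199/73) = 1/(7003 + 199/73) = 1/(511418/73) = 73/511418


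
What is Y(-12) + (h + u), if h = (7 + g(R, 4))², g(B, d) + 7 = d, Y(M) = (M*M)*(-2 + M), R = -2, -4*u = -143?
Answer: -7857/4 ≈ -1964.3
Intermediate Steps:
u = 143/4 (u = -¼*(-143) = 143/4 ≈ 35.750)
Y(M) = M²*(-2 + M)
g(B, d) = -7 + d
h = 16 (h = (7 + (-7 + 4))² = (7 - 3)² = 4² = 16)
Y(-12) + (h + u) = (-12)²*(-2 - 12) + (16 + 143/4) = 144*(-14) + 207/4 = -2016 + 207/4 = -7857/4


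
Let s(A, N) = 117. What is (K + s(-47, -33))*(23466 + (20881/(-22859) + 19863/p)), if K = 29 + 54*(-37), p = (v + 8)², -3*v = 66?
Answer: -48886400073695/1120091 ≈ -4.3645e+7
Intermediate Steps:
v = -22 (v = -⅓*66 = -22)
p = 196 (p = (-22 + 8)² = (-14)² = 196)
K = -1969 (K = 29 - 1998 = -1969)
(K + s(-47, -33))*(23466 + (20881/(-22859) + 19863/p)) = (-1969 + 117)*(23466 + (20881/(-22859) + 19863/196)) = -1852*(23466 + (20881*(-1/22859) + 19863*(1/196))) = -1852*(23466 + (-20881/22859 + 19863/196)) = -1852*(23466 + 449955641/4480364) = -1852*105586177265/4480364 = -48886400073695/1120091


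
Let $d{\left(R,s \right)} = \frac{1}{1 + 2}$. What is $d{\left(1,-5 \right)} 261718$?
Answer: $\frac{261718}{3} \approx 87239.0$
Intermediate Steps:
$d{\left(R,s \right)} = \frac{1}{3}$
$d{\left(1,-5 \right)} 261718 = \frac{1}{3} \cdot 261718 = \frac{261718}{3}$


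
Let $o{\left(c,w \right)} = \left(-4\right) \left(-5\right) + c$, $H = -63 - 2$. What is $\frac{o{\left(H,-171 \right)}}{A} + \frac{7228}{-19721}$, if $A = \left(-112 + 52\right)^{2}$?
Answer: $- \frac{45997}{121360} \approx -0.37901$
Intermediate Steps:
$H = -65$
$o{\left(c,w \right)} = 20 + c$
$A = 3600$ ($A = \left(-60\right)^{2} = 3600$)
$\frac{o{\left(H,-171 \right)}}{A} + \frac{7228}{-19721} = \frac{20 - 65}{3600} + \frac{7228}{-19721} = \left(-45\right) \frac{1}{3600} + 7228 \left(- \frac{1}{19721}\right) = - \frac{1}{80} - \frac{556}{1517} = - \frac{45997}{121360}$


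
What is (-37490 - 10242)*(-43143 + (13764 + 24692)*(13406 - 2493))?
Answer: -20029644794420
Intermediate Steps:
(-37490 - 10242)*(-43143 + (13764 + 24692)*(13406 - 2493)) = -47732*(-43143 + 38456*10913) = -47732*(-43143 + 419670328) = -47732*419627185 = -20029644794420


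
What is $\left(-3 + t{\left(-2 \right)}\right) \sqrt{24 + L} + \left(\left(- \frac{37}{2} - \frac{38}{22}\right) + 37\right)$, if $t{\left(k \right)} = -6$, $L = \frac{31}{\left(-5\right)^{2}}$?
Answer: $\frac{369}{22} - \frac{9 \sqrt{631}}{5} \approx -28.443$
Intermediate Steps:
$L = \frac{31}{25} \approx 1.24$
$\left(-3 + t{\left(-2 \right)}\right) \sqrt{24 + L} + \left(\left(- \frac{37}{2} - \frac{38}{22}\right) + 37\right) = \left(-3 - 6\right) \sqrt{24 + \frac{31}{25}} + \left(\left(- \frac{37}{2} - \frac{38}{22}\right) + 37\right) = - 9 \sqrt{\frac{631}{25}} + \left(\left(\left(-37\right) \frac{1}{2} - \frac{19}{11}\right) + 37\right) = - 9 \frac{\sqrt{631}}{5} + \left(\left(- \frac{37}{2} - \frac{19}{11}\right) + 37\right) = - \frac{9 \sqrt{631}}{5} + \left(- \frac{445}{22} + 37\right) = - \frac{9 \sqrt{631}}{5} + \frac{369}{22} = \frac{369}{22} - \frac{9 \sqrt{631}}{5}$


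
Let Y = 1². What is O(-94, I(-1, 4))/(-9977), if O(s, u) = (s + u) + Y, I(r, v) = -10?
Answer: 103/9977 ≈ 0.010324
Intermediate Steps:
Y = 1
O(s, u) = 1 + s + u (O(s, u) = (s + u) + 1 = 1 + s + u)
O(-94, I(-1, 4))/(-9977) = (1 - 94 - 10)/(-9977) = -103*(-1/9977) = 103/9977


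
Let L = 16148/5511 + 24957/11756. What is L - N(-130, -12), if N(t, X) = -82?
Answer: 512721257/5889756 ≈ 87.053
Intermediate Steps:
L = 29761265/5889756 (L = 16148*(1/5511) + 24957*(1/11756) = 1468/501 + 24957/11756 = 29761265/5889756 ≈ 5.0531)
L - N(-130, -12) = 29761265/5889756 - 1*(-82) = 29761265/5889756 + 82 = 512721257/5889756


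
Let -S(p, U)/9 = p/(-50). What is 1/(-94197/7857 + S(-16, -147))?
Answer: -65475/973543 ≈ -0.067254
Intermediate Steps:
S(p, U) = 9*p/50 (S(p, U) = -9*p/(-50) = -9*p*(-1)/50 = -(-9)*p/50 = 9*p/50)
1/(-94197/7857 + S(-16, -147)) = 1/(-94197/7857 + (9/50)*(-16)) = 1/(-94197*1/7857 - 72/25) = 1/(-31399/2619 - 72/25) = 1/(-973543/65475) = -65475/973543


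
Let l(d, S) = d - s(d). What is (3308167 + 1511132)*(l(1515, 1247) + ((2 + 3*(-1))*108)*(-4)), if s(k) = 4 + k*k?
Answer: -11052011649318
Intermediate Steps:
s(k) = 4 + k²
l(d, S) = -4 + d - d² (l(d, S) = d - (4 + d²) = d + (-4 - d²) = -4 + d - d²)
(3308167 + 1511132)*(l(1515, 1247) + ((2 + 3*(-1))*108)*(-4)) = (3308167 + 1511132)*((-4 + 1515 - 1*1515²) + ((2 + 3*(-1))*108)*(-4)) = 4819299*((-4 + 1515 - 1*2295225) + ((2 - 3)*108)*(-4)) = 4819299*((-4 + 1515 - 2295225) - 1*108*(-4)) = 4819299*(-2293714 - 108*(-4)) = 4819299*(-2293714 + 432) = 4819299*(-2293282) = -11052011649318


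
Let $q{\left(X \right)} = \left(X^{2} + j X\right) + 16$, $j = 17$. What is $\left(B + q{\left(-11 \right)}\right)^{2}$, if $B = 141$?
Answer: $8281$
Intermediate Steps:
$q{\left(X \right)} = 16 + X^{2} + 17 X$ ($q{\left(X \right)} = \left(X^{2} + 17 X\right) + 16 = 16 + X^{2} + 17 X$)
$\left(B + q{\left(-11 \right)}\right)^{2} = \left(141 + \left(16 + \left(-11\right)^{2} + 17 \left(-11\right)\right)\right)^{2} = \left(141 + \left(16 + 121 - 187\right)\right)^{2} = \left(141 - 50\right)^{2} = 91^{2} = 8281$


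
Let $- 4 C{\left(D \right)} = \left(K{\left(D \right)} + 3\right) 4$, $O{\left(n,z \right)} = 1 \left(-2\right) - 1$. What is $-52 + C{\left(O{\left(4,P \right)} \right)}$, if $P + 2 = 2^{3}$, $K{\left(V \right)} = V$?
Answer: $-52$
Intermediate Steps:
$P = 6$ ($P = -2 + 2^{3} = -2 + 8 = 6$)
$O{\left(n,z \right)} = -3$ ($O{\left(n,z \right)} = -2 - 1 = -3$)
$C{\left(D \right)} = -3 - D$ ($C{\left(D \right)} = - \frac{\left(D + 3\right) 4}{4} = - \frac{\left(3 + D\right) 4}{4} = - \frac{12 + 4 D}{4} = -3 - D$)
$-52 + C{\left(O{\left(4,P \right)} \right)} = -52 - 0 = -52 + \left(-3 + 3\right) = -52 + 0 = -52$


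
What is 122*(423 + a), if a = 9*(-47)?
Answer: 0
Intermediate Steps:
a = -423
122*(423 + a) = 122*(423 - 423) = 122*0 = 0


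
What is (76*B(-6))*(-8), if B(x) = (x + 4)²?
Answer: -2432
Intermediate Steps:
B(x) = (4 + x)²
(76*B(-6))*(-8) = (76*(4 - 6)²)*(-8) = (76*(-2)²)*(-8) = (76*4)*(-8) = 304*(-8) = -2432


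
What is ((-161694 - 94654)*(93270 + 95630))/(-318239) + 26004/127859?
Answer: 6191470033741756/40689720301 ≈ 1.5216e+5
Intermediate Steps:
((-161694 - 94654)*(93270 + 95630))/(-318239) + 26004/127859 = -256348*188900*(-1/318239) + 26004*(1/127859) = -48424137200*(-1/318239) + 26004/127859 = 48424137200/318239 + 26004/127859 = 6191470033741756/40689720301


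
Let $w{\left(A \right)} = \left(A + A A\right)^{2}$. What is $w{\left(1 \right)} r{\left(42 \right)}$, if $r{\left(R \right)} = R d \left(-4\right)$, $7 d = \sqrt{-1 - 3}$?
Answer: $- 192 i \approx - 192.0 i$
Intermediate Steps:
$d = \frac{2 i}{7}$ ($d = \frac{\sqrt{-1 - 3}}{7} = \frac{\sqrt{-4}}{7} = \frac{2 i}{7} \approx 0.28571 i$)
$w{\left(A \right)} = \left(A + A^{2}\right)^{2}$
$r{\left(R \right)} = - \frac{8 i R}{7}$ ($r{\left(R \right)} = R \frac{2 i}{7} \left(-4\right) = \frac{2 i R}{7} \left(-4\right) = - \frac{8 i R}{7}$)
$w{\left(1 \right)} r{\left(42 \right)} = 1^{2} \left(1 + 1\right)^{2} \left(\left(- \frac{8}{7}\right) i 42\right) = 1 \cdot 2^{2} \left(- 48 i\right) = 1 \cdot 4 \left(- 48 i\right) = 4 \left(- 48 i\right) = - 192 i$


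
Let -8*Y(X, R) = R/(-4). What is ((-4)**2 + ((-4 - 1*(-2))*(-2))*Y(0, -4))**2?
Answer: 961/4 ≈ 240.25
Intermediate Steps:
Y(X, R) = R/32 (Y(X, R) = -R/(8*(-4)) = -R*(-1)/(8*4) = -(-1)*R/32 = R/32)
((-4)**2 + ((-4 - 1*(-2))*(-2))*Y(0, -4))**2 = ((-4)**2 + ((-4 - 1*(-2))*(-2))*((1/32)*(-4)))**2 = (16 + ((-4 + 2)*(-2))*(-1/8))**2 = (16 - 2*(-2)*(-1/8))**2 = (16 + 4*(-1/8))**2 = (16 - 1/2)**2 = (31/2)**2 = 961/4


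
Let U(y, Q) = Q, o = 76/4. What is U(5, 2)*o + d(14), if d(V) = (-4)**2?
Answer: 54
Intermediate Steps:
d(V) = 16
o = 19 (o = 76*(1/4) = 19)
U(5, 2)*o + d(14) = 2*19 + 16 = 38 + 16 = 54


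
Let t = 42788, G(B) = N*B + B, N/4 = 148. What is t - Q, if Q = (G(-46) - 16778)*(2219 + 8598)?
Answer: 476596540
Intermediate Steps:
N = 592 (N = 4*148 = 592)
G(B) = 593*B (G(B) = 592*B + B = 593*B)
Q = -476553752 (Q = (593*(-46) - 16778)*(2219 + 8598) = (-27278 - 16778)*10817 = -44056*10817 = -476553752)
t - Q = 42788 - 1*(-476553752) = 42788 + 476553752 = 476596540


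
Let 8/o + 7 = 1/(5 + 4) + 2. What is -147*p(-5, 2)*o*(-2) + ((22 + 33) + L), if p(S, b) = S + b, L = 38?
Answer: 16899/11 ≈ 1536.3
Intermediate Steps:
o = -18/11 (o = 8/(-7 + (1/(5 + 4) + 2)) = 8/(-7 + (1/9 + 2)) = 8/(-7 + (⅑ + 2)) = 8/(-7 + 19/9) = 8/(-44/9) = 8*(-9/44) = -18/11 ≈ -1.6364)
-147*p(-5, 2)*o*(-2) + ((22 + 33) + L) = -147*(-5 + 2)*(-18/11)*(-2) + ((22 + 33) + 38) = -147*(-3*(-18/11))*(-2) + (55 + 38) = -7938*(-2)/11 + 93 = -147*(-108/11) + 93 = 15876/11 + 93 = 16899/11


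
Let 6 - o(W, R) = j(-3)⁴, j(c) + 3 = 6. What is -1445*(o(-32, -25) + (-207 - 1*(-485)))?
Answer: -293335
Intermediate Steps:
j(c) = 3 (j(c) = -3 + 6 = 3)
o(W, R) = -75 (o(W, R) = 6 - 1*3⁴ = 6 - 1*81 = 6 - 81 = -75)
-1445*(o(-32, -25) + (-207 - 1*(-485))) = -1445*(-75 + (-207 - 1*(-485))) = -1445*(-75 + (-207 + 485)) = -1445*(-75 + 278) = -1445*203 = -293335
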